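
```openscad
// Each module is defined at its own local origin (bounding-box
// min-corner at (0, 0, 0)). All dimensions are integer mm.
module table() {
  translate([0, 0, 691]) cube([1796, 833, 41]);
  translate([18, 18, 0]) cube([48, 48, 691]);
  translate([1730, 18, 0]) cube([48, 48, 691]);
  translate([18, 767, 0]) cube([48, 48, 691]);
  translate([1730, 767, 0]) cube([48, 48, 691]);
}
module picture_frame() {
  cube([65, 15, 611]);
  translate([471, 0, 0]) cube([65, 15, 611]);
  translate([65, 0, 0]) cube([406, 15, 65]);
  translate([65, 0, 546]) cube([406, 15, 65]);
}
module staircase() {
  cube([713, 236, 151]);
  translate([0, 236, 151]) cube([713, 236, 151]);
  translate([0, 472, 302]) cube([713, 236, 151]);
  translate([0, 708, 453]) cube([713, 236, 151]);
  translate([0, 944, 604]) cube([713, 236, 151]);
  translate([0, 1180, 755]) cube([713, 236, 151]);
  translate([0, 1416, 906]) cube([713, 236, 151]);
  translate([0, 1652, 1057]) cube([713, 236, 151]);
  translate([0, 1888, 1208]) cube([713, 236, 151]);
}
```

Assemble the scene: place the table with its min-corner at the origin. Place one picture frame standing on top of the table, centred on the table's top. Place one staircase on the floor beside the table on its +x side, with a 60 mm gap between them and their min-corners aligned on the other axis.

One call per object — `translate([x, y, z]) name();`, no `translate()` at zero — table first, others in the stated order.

table();
translate([630, 409, 732]) picture_frame();
translate([1856, 0, 0]) staircase();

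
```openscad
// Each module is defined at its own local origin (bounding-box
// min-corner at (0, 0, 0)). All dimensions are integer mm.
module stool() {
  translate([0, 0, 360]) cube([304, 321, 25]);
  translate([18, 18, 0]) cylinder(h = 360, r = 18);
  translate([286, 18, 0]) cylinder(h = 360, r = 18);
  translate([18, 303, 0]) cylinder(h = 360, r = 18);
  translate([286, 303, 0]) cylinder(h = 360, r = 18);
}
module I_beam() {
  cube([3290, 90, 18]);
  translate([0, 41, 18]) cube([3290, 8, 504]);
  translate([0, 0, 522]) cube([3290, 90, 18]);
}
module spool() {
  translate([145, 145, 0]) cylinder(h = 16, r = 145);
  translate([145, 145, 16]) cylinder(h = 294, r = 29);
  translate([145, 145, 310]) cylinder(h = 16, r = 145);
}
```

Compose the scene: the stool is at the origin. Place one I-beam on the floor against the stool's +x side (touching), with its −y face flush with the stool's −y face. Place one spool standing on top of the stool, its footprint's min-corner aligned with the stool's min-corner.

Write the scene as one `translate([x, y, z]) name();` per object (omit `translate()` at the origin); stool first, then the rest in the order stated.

stool();
translate([304, 0, 0]) I_beam();
translate([0, 0, 385]) spool();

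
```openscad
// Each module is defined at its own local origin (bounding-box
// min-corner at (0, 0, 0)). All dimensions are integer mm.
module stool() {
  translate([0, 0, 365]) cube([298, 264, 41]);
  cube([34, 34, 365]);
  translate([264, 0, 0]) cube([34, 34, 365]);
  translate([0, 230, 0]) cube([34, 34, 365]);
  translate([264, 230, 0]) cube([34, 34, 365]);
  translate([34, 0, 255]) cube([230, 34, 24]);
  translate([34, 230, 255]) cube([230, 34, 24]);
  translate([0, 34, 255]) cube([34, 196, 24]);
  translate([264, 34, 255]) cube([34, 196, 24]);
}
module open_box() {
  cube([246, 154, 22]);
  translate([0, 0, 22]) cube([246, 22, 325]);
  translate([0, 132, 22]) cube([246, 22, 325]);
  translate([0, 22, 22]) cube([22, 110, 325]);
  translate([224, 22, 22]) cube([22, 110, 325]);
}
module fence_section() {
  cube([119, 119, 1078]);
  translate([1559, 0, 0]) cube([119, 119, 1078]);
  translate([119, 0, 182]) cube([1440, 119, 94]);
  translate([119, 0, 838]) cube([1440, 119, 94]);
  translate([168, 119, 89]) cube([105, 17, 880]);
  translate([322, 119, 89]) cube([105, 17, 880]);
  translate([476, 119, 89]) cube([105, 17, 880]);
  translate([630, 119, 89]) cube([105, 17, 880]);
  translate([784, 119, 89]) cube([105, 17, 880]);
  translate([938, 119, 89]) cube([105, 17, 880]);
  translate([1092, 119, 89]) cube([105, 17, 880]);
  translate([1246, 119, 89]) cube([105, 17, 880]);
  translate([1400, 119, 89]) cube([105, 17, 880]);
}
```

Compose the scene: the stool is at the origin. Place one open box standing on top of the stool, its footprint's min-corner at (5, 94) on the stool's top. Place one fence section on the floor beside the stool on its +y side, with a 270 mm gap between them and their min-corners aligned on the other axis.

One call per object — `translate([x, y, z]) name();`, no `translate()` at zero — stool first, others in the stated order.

stool();
translate([5, 94, 406]) open_box();
translate([0, 534, 0]) fence_section();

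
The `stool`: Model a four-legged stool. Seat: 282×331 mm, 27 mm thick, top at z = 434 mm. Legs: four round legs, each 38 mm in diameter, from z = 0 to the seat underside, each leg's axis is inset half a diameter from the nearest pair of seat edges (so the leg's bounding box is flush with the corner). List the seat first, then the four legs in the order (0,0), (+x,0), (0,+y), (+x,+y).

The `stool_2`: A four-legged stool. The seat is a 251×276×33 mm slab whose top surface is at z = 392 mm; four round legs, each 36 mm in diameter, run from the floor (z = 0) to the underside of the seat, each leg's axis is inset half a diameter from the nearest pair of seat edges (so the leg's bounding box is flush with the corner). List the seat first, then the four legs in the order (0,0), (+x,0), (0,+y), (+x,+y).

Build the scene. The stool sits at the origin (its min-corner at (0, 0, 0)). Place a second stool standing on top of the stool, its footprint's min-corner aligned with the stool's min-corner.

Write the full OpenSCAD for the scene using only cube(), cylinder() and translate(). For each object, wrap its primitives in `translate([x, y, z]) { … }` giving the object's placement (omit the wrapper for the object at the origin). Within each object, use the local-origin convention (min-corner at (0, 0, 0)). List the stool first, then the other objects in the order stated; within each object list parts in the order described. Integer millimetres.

translate([0, 0, 407]) cube([282, 331, 27]);
translate([19, 19, 0]) cylinder(h = 407, r = 19);
translate([263, 19, 0]) cylinder(h = 407, r = 19);
translate([19, 312, 0]) cylinder(h = 407, r = 19);
translate([263, 312, 0]) cylinder(h = 407, r = 19);
translate([0, 0, 434]) {
  translate([0, 0, 359]) cube([251, 276, 33]);
  translate([18, 18, 0]) cylinder(h = 359, r = 18);
  translate([233, 18, 0]) cylinder(h = 359, r = 18);
  translate([18, 258, 0]) cylinder(h = 359, r = 18);
  translate([233, 258, 0]) cylinder(h = 359, r = 18);
}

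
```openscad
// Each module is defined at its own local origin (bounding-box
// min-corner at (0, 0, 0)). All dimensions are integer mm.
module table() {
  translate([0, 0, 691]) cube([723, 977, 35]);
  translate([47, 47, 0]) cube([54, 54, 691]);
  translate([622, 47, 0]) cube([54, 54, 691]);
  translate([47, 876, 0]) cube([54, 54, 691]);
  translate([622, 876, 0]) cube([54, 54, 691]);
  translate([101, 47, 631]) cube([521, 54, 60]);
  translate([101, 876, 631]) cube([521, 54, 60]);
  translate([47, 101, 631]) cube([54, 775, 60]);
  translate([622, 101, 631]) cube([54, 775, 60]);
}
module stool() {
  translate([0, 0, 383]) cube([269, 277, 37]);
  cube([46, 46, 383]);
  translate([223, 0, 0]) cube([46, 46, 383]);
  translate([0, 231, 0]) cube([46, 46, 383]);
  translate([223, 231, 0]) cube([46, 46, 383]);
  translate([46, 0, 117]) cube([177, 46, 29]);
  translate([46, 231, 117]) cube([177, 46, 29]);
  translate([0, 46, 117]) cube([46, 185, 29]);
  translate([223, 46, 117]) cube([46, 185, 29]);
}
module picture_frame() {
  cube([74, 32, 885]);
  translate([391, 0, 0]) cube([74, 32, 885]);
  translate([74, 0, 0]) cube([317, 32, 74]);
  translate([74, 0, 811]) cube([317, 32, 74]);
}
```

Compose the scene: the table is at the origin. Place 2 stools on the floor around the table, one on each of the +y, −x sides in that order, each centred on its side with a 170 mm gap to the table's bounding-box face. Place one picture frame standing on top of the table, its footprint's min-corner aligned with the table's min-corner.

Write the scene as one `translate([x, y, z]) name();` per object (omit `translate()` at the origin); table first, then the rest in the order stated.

table();
translate([227, 1147, 0]) stool();
translate([-439, 350, 0]) stool();
translate([0, 0, 726]) picture_frame();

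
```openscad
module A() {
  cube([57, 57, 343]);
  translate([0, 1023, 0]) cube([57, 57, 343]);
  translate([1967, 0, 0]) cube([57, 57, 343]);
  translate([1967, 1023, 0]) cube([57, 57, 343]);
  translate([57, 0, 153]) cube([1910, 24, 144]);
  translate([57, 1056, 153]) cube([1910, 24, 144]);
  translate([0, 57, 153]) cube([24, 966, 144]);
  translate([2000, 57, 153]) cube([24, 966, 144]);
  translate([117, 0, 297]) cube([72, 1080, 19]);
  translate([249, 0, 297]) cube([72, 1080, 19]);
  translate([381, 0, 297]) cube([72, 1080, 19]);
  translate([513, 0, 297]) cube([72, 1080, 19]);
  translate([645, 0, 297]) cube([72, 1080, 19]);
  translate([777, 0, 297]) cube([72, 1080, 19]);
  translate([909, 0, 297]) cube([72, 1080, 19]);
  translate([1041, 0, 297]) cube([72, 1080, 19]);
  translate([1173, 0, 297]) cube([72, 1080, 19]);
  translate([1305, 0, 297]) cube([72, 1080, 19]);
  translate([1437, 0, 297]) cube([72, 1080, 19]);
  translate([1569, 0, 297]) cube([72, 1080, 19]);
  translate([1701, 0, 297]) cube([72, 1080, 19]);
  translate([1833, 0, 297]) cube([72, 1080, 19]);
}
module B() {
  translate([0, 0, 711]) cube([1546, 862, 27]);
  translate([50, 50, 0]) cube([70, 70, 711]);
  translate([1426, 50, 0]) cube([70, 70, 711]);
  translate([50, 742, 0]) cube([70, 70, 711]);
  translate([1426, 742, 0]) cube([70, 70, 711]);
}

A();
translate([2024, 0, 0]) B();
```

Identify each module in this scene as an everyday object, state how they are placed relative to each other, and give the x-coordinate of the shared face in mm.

The bed frame's +x face and the table's −x face are both at x = 2024 mm.

A is a bed frame. B is a table. The table is against the bed frame's +x side, with their −y faces flush. The x-coordinate of the shared face is 2024 mm.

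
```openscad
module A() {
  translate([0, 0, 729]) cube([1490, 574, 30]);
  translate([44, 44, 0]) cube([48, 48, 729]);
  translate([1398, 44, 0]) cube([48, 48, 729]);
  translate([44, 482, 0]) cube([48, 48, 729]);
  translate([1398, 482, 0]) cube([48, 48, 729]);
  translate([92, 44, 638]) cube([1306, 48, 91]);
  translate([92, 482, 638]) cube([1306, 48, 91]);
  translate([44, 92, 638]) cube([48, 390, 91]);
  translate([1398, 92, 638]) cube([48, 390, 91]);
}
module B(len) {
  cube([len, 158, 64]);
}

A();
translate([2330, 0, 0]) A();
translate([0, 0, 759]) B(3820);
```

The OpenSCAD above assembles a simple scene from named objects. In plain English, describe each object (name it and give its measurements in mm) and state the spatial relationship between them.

A is a table: top 1490 mm (x) × 574 mm (y), 30 mm thick, upper face at z = 759 mm, on four 48×48 mm square legs, each inset 44 mm from the nearest pair of top edges, running from z = 0 to the bottom of the top. Four apron rails, 48 mm thick and 91 mm tall, run between adjacent legs with their top edges flush with the underside of the top and their outer faces flush with the legs' outer faces.

B is a rectangular beam 3820 mm long (x), 158 mm deep (y), 64 mm thick (z).

The beam spans the tops of two tables placed 840 mm apart, resting at z = 759 mm.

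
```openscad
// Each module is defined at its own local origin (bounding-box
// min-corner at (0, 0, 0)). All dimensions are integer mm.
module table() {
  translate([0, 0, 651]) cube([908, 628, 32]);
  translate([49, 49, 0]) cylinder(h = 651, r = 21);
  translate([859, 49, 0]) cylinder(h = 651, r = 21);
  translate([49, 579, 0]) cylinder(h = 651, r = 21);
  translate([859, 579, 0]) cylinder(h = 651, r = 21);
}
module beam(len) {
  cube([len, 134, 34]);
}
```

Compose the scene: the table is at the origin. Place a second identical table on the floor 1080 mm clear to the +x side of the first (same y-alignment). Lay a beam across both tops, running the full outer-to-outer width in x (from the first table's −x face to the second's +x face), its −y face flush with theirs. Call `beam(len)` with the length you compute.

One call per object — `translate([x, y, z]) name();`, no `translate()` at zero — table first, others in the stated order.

table();
translate([1988, 0, 0]) table();
translate([0, 0, 683]) beam(2896);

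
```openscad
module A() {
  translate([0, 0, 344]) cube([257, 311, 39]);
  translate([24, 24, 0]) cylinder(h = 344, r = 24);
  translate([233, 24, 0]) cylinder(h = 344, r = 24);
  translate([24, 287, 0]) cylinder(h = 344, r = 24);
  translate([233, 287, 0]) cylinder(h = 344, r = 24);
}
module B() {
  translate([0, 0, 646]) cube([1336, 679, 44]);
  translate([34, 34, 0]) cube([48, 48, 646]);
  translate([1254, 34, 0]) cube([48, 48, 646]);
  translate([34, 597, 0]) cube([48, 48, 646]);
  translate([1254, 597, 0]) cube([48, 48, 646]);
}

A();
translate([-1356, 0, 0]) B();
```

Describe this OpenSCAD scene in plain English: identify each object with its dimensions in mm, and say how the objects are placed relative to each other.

A is a four-legged stool. The seat is a 257×311×39 mm slab whose top surface is at z = 383 mm; four round legs, each 48 mm in diameter, run from the floor (z = 0) to the underside of the seat, each leg's axis is inset half a diameter from the nearest pair of seat edges (so the leg's bounding box is flush with the corner).

B is a rectangular dining table. The top is 1336×679×44 mm with its upper surface at z = 690 mm. It stands on four 48×48 mm square legs, each inset 34 mm from the nearest pair of top edges, running from the floor to the underside of the top.

The table is on the floor beside the stool on its −x side.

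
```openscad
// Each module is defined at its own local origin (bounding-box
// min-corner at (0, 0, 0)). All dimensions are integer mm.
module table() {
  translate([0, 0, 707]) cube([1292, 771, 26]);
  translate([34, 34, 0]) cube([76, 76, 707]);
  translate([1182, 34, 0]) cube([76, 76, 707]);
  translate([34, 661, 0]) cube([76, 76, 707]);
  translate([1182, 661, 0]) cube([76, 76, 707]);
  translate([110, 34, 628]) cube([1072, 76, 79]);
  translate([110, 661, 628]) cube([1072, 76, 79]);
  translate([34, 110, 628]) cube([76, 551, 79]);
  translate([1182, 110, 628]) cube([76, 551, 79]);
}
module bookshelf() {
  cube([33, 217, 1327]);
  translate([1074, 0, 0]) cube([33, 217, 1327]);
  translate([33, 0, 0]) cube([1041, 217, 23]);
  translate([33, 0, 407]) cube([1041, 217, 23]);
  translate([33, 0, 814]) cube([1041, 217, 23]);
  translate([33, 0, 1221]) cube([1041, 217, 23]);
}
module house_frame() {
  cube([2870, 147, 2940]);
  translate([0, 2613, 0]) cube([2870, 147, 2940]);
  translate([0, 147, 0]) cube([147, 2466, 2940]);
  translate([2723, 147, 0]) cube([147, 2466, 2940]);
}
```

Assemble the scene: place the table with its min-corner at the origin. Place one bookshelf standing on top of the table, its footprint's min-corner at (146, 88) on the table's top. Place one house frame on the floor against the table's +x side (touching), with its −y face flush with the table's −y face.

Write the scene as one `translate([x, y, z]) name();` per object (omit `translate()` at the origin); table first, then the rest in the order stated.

table();
translate([146, 88, 733]) bookshelf();
translate([1292, 0, 0]) house_frame();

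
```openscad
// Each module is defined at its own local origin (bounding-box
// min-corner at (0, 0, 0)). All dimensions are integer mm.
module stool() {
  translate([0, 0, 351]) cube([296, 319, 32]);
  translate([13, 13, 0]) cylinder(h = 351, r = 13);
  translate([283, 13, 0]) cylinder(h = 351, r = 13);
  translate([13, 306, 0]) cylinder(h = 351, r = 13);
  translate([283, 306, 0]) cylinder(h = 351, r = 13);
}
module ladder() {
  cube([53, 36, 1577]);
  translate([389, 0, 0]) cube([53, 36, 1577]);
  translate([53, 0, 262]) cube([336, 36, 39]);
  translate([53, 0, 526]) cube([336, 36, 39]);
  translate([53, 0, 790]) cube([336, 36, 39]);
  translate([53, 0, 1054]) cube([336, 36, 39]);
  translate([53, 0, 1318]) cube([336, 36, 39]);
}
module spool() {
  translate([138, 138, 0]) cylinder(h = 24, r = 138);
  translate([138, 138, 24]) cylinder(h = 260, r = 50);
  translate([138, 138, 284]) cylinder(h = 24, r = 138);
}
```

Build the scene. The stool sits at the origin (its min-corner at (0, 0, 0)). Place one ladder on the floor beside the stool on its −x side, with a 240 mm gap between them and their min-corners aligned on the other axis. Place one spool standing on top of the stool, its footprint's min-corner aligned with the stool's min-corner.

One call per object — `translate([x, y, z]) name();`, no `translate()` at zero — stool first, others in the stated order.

stool();
translate([-682, 0, 0]) ladder();
translate([0, 0, 383]) spool();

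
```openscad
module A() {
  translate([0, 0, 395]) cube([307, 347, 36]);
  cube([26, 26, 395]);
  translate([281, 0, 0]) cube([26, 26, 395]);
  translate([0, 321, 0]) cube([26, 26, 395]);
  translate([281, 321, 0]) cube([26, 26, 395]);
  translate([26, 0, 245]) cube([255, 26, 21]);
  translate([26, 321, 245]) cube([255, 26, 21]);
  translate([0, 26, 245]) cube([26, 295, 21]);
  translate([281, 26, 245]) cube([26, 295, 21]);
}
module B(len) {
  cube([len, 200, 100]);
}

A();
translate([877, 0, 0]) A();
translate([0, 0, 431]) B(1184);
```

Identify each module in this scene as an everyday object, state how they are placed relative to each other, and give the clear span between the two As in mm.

A is a stool. B is a beam. A beam spans the tops of two stools. The clear span between the two stools is 570 mm.

Second stool starts at x = 877; first ends at x = 307; clear span = 877 − 307 = 570 mm.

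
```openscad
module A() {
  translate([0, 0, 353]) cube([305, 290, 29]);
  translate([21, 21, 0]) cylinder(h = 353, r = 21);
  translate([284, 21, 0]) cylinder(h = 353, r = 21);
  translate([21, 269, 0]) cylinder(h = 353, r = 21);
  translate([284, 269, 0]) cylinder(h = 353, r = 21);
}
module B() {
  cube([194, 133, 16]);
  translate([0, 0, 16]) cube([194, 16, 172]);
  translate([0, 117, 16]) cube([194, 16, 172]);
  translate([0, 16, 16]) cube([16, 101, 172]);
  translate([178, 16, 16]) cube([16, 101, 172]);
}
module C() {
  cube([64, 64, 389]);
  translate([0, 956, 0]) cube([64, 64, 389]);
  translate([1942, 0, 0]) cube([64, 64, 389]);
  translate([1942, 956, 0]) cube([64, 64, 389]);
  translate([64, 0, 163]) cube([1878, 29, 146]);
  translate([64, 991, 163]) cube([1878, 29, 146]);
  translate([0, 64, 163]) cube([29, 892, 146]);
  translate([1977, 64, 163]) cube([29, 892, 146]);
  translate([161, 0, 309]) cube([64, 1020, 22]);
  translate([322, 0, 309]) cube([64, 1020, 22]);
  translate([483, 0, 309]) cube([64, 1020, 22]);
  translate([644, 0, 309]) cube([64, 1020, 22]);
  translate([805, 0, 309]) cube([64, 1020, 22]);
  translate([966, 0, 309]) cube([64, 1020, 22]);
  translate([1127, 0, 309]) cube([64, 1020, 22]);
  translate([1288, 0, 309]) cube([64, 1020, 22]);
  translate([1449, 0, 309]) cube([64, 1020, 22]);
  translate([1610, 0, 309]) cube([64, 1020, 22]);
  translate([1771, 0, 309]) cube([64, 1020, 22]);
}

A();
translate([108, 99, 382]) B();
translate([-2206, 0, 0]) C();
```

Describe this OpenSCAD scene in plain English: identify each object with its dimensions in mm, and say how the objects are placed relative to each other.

A is a four-legged stool. The seat is a 305×290×29 mm slab whose top surface is at z = 382 mm; four round legs, each 42 mm in diameter, run from the floor (z = 0) to the underside of the seat, each leg's axis is inset half a diameter from the nearest pair of seat edges (so the leg's bounding box is flush with the corner).

B is an open-topped rectangular box: outside dimensions 194×133×188 mm, with a uniform wall and base thickness of 16 mm. The base is a full 194×133 slab on the floor; four walls sit on top of the base. The front and back walls (the −y and +y sides) span the full width; the two side walls fit between them.

C is a bed frame 2006 mm long (x) by 1020 mm wide (y). Four 64×64 mm corner posts, 389 mm tall, at the corners of the footprint. Four rails of 29 mm thickness and 146 mm height run between adjacent posts with their undersides at z = 163 mm, their outer faces flush with the outside of the frame (the two x-running rails run between the posts' inner faces; the two y-running rails run between the posts' inner faces). 11 slats, each 64 mm wide (x) and 22 mm thick, lie across the top of the two x-running rails, running the full 1020 mm width of the frame in y; the slats are evenly spaced along x between the inner faces of the end posts with equal gaps (rounded down to the nearest mm) at the −x end and between each pair — any rounding remainder accumulates at the +x end.

The open box is on top of the stool. The bed frame is on the floor beside the stool on its −x side.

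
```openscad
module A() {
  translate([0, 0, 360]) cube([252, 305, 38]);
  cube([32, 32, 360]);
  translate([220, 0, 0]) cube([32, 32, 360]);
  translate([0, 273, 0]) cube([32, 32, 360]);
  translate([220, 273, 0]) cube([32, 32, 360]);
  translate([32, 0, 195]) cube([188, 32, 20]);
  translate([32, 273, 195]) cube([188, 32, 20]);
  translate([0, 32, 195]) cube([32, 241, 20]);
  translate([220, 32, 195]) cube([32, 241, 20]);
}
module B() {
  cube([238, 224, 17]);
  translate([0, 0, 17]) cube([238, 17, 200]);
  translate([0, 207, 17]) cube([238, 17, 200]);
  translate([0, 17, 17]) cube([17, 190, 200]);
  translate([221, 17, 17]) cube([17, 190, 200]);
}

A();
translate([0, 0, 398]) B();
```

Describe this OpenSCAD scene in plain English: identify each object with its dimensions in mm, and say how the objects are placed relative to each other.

A is a four-legged stool. The seat is 252×305 mm, 38 mm thick, top at z = 398 mm. It stands on four square legs, each 32×32 mm in cross-section, from z = 0 to the seat underside, each flush with a corner of the seat. Four stretchers, 32 mm wide and 20 mm tall, connect adjacent legs with their undersides at z = 195 mm, each running between the inner faces of the legs it joins and aligned with the legs' outer faces on the other axis.

B is an open-topped rectangular box: outside dimensions 238×224×217 mm, with a uniform wall and base thickness of 17 mm. The base is a full 238×224 slab on the floor; four walls sit on top of the base. The front and back walls (the −y and +y sides) span the full width; the two side walls fit between them.

The open box is on top of the stool.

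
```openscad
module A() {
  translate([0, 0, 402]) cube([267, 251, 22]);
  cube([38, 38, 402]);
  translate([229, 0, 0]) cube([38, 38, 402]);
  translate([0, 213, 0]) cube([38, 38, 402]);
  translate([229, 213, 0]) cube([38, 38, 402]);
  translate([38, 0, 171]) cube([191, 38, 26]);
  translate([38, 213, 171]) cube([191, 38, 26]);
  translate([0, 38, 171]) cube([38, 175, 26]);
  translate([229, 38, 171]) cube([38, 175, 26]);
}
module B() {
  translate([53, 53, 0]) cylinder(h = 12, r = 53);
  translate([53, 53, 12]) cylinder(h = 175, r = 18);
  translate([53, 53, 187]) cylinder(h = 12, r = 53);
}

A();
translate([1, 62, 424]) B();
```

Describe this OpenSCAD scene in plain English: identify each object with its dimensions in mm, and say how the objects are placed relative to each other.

A is a simple wooden stool: a rectangular seat 267 mm (x) by 251 mm (y), 22 mm thick, top face at z = 424 mm, on four square legs, each 38×38 mm in cross-section. The legs rest on z = 0, each flush with a corner of the seat. Four stretchers, 38 mm wide and 26 mm tall, connect adjacent legs with their undersides at z = 171 mm, each running between the inner faces of the legs it joins and aligned with the legs' outer faces on the other axis.

B is a spool: two coaxial disc flanges of radius 53 mm and thickness 12 mm, joined by a core cylinder of radius 18 mm and height 175 mm. The lower flange rests on z = 0 and the three cylinders share a vertical axis.

The spool is on top of the stool.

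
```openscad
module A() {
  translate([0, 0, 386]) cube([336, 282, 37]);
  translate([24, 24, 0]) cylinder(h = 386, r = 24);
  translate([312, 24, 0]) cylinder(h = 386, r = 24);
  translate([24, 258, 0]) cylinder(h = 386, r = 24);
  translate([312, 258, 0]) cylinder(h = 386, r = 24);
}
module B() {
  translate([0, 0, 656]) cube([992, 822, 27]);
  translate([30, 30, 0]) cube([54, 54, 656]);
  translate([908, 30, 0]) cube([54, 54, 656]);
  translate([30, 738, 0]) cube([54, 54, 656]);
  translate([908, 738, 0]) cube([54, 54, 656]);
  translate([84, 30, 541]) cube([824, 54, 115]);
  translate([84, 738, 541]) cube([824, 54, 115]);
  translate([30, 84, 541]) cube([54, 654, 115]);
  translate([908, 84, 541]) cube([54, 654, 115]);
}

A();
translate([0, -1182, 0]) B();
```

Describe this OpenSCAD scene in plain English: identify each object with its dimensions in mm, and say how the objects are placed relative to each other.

A is a four-legged stool. The seat is 336×282 mm, 37 mm thick, top at z = 423 mm. It stands on four round legs, each 48 mm in diameter, from z = 0 to the seat underside, each leg's axis is inset half a diameter from the nearest pair of seat edges (so the leg's bounding box is flush with the corner).

B is a table with a 992×822 mm rectangular top, 27 mm thick, top surface at z = 683 mm, supported by four 54×54 mm square legs, each inset 30 mm from the nearest pair of top edges, running from the floor. Four apron rails, 54 mm thick and 115 mm tall, run between adjacent legs with their top edges flush with the underside of the top and their outer faces flush with the legs' outer faces.

The table is on the floor beside the stool on its −y side.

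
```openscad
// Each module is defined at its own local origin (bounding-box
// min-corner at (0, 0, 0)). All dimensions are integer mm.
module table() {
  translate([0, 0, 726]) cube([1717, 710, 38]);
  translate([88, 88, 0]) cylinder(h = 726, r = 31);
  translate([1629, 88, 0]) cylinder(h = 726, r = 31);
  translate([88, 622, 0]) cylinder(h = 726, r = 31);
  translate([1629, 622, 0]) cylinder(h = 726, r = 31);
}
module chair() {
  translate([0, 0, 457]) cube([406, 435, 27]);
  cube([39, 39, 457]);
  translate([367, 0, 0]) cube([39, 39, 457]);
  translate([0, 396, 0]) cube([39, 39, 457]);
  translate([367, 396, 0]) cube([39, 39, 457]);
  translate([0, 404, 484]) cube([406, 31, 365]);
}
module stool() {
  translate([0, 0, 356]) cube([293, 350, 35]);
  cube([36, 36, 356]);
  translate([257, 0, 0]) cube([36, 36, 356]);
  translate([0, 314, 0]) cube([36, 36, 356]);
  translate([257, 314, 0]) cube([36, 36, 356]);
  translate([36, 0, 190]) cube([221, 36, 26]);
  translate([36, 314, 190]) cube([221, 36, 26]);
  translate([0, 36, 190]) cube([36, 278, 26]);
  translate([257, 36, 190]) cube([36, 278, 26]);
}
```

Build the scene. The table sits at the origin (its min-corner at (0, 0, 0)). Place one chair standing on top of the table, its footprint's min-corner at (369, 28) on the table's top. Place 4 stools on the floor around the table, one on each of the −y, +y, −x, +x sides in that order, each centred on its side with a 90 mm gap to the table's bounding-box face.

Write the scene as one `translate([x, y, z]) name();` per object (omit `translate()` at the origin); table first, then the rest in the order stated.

table();
translate([369, 28, 764]) chair();
translate([712, -440, 0]) stool();
translate([712, 800, 0]) stool();
translate([-383, 180, 0]) stool();
translate([1807, 180, 0]) stool();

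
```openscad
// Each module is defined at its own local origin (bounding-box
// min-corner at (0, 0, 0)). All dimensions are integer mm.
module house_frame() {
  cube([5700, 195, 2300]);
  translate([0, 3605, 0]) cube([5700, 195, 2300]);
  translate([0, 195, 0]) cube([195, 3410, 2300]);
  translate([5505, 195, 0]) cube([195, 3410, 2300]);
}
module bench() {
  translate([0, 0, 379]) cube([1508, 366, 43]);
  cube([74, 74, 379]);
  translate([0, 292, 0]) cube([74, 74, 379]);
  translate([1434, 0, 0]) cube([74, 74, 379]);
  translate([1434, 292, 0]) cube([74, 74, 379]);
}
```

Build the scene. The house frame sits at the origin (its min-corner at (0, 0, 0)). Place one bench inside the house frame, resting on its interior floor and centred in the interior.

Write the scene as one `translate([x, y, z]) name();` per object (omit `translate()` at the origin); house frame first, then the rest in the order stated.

house_frame();
translate([2096, 1717, 0]) bench();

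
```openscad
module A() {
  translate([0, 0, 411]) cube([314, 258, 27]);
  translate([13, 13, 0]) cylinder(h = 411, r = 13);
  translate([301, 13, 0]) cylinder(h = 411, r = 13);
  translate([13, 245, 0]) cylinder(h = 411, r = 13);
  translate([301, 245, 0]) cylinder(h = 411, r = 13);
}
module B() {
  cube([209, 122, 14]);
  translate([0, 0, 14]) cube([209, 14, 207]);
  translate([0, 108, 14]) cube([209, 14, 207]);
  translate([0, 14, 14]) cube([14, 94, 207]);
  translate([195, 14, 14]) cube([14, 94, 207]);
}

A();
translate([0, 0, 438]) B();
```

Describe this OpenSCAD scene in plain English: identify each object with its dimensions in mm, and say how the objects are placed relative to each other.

A is a four-legged stool. The seat is a 314×258×27 mm slab whose top surface is at z = 438 mm; four round legs, each 26 mm in diameter, run from the floor (z = 0) to the underside of the seat, each leg's axis is inset half a diameter from the nearest pair of seat edges (so the leg's bounding box is flush with the corner).

B is an open storage box with external size 209×122×221 mm and wall thickness 14 mm (the base is also 14 mm thick). The base covers the whole footprint; the four walls stand on the base, with the y-facing walls full-width and the x-facing walls fitting between their inner faces.

The open box is on top of the stool.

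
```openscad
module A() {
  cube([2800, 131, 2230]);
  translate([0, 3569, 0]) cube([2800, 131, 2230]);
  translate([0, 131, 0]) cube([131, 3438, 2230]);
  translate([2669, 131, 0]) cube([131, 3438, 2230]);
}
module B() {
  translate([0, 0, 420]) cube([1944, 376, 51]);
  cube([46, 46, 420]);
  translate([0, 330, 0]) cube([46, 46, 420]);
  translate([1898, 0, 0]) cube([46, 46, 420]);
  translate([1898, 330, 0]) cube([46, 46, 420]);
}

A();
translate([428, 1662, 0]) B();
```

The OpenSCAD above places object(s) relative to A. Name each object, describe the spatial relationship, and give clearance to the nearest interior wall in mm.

A is a house frame. B is a bench. The bench sits inside the house frame, centred. The clearance to the nearest interior wall is 297 mm.

Clearances: x = 297, y = 1531; minimum 297 mm.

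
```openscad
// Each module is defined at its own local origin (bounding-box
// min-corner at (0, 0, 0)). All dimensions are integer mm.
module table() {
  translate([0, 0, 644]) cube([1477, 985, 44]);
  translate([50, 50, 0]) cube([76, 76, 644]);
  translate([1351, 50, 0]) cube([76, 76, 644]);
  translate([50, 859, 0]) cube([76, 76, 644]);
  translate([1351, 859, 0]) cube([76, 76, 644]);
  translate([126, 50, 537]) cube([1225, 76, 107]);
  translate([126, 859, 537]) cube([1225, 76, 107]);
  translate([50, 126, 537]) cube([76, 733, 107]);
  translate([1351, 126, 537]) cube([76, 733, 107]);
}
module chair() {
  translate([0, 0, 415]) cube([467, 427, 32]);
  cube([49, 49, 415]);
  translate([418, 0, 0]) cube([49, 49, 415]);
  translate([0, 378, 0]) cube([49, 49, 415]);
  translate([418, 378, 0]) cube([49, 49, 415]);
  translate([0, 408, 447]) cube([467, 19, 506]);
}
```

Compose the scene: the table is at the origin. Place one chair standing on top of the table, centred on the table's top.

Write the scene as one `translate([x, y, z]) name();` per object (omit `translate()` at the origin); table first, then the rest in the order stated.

table();
translate([505, 279, 688]) chair();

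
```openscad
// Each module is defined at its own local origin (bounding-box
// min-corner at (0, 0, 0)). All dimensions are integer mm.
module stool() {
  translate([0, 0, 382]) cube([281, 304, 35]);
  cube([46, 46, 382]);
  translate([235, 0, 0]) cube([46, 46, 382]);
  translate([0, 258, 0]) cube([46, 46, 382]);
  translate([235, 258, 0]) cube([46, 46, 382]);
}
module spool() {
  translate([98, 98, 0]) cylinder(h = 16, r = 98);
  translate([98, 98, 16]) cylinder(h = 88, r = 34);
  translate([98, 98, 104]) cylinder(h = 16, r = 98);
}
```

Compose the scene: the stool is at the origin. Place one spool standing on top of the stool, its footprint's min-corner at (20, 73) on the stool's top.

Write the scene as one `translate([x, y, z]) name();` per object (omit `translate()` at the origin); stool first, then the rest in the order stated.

stool();
translate([20, 73, 417]) spool();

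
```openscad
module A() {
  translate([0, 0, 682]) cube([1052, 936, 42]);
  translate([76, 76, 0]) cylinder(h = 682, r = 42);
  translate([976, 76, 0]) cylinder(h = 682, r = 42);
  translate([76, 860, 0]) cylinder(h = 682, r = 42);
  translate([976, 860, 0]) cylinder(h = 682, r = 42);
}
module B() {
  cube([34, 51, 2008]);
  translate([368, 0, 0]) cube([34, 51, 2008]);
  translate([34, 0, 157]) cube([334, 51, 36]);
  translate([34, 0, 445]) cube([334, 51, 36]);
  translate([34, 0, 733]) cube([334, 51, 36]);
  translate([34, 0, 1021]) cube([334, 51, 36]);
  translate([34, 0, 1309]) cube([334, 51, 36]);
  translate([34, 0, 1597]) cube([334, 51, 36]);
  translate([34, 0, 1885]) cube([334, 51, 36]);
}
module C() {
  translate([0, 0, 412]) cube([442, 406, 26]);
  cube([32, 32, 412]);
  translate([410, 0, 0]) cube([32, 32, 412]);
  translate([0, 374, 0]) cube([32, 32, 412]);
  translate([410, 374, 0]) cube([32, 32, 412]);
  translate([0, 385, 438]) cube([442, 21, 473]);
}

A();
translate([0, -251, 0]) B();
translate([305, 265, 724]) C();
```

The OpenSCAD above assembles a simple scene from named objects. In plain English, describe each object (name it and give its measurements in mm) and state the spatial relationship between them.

A is a table with a 1052×936 mm rectangular top, 42 mm thick, top surface at z = 724 mm, supported by four round legs of 84 mm diameter, each leg's bounding box inset 34 mm from the nearest pair of top edges, running from the floor.

B is a wooden ladder with two side rails of 34×51 mm section and 2008 mm height, set 402 mm apart overall. Between them run 7 rectangular rungs (51 mm deep, 36 mm thick), front faces flush with the rails' −y face. The bottom of the first rung is 157 mm above the floor and each subsequent rung is 288 mm higher than the one below.

C is a chair: 442×406 mm seat, 26 mm thick, top at z = 438 mm, on four 32 mm square corner legs flush with the seat edges. A 21 mm thick backrest slab spans the full seat width, extending 473 mm above the seat top, its back face flush with the seat's +y edge.

The ladder is on the floor beside the table on its −y side. The chair is on top of the table, centred.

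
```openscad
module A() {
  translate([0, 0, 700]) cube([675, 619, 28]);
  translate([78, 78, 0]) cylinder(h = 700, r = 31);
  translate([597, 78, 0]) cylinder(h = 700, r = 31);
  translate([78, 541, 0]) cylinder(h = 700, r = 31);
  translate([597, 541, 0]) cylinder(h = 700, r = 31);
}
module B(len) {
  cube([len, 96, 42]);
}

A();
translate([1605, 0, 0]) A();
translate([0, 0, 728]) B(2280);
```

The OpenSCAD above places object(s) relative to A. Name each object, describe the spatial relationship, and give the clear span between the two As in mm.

Second table starts at x = 1605; first ends at x = 675; clear span = 1605 − 675 = 930 mm.

A is a table. B is a beam. A beam spans the tops of two tables. The clear span between the two tables is 930 mm.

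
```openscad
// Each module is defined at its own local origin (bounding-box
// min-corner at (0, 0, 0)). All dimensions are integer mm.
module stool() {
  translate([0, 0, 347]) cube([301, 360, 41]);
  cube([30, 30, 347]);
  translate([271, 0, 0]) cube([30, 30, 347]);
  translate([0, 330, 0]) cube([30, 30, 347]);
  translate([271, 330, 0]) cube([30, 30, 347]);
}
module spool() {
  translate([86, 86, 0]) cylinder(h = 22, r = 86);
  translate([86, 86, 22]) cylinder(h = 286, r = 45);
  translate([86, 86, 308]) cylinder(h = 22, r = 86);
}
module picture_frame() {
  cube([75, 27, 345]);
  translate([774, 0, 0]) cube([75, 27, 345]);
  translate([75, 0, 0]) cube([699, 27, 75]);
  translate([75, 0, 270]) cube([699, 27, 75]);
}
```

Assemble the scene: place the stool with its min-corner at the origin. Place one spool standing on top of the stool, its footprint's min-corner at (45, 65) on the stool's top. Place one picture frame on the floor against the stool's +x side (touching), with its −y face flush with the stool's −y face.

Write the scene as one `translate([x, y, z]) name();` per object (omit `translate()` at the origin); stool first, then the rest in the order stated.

stool();
translate([45, 65, 388]) spool();
translate([301, 0, 0]) picture_frame();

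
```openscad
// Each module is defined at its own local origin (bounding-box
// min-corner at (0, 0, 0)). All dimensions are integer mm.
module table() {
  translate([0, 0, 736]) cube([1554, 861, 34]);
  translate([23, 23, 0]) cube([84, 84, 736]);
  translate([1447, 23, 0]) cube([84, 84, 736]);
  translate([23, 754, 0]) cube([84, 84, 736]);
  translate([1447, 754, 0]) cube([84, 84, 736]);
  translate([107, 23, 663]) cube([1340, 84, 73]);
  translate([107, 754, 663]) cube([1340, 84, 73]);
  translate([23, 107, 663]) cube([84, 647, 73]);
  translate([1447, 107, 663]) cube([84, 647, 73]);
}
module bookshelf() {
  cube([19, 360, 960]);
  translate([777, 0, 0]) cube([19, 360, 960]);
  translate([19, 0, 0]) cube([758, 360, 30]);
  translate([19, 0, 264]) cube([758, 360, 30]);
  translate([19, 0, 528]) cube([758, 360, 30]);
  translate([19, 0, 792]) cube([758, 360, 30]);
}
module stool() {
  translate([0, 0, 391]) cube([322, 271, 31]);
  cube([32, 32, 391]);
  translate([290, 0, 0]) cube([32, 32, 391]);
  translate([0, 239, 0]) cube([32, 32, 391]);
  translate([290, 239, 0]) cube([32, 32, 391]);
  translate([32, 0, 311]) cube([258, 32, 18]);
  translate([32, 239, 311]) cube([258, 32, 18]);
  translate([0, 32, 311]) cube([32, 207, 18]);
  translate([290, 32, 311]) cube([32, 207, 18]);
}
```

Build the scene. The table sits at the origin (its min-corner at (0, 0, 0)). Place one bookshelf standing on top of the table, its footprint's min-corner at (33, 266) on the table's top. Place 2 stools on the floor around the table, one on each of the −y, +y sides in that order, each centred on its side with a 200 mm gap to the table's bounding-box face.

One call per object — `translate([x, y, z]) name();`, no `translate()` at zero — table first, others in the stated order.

table();
translate([33, 266, 770]) bookshelf();
translate([616, -471, 0]) stool();
translate([616, 1061, 0]) stool();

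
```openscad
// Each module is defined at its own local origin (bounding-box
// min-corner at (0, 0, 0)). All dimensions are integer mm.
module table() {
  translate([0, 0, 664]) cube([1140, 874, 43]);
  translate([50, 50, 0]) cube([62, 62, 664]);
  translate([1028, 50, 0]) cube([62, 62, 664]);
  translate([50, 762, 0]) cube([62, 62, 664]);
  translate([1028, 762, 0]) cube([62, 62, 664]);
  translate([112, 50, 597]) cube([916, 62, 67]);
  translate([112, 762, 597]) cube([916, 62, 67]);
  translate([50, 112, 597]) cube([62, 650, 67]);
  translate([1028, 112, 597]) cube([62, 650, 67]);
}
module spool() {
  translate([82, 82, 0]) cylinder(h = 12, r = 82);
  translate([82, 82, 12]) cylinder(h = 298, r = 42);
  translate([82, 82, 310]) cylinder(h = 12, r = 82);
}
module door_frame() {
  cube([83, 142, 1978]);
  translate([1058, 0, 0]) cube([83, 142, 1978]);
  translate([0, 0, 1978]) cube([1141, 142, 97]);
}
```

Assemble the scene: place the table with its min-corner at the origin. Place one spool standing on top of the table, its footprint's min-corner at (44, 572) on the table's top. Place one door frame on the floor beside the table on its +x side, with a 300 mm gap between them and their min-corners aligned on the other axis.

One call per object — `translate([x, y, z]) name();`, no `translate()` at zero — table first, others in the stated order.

table();
translate([44, 572, 707]) spool();
translate([1440, 0, 0]) door_frame();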